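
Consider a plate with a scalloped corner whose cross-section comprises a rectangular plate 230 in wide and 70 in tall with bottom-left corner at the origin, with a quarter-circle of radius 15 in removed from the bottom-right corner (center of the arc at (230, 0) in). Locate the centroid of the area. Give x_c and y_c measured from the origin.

plate: A = 230 × 70 = 16100.00, centroid at (115.00, 35.00).
removed quarter-circle: A = −¼π·15² = -176.71, centroid at (223.63, 6.37).
ΣA = 15923.29 in², ΣAx_c = 1811980.65 in³, ΣAy_c = 562375.00 in³.
x_c = 1811980.65/15923.29 = 113.79 in; y_c = 562375.00/15923.29 = 35.32 in.

x_c = 113.79 in, y_c = 35.32 in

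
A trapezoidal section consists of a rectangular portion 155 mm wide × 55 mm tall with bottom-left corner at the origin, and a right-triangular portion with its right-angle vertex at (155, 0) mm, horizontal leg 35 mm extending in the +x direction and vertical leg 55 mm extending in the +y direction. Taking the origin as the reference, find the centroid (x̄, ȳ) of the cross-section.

x̄ = 86.55 mm, ȳ = 26.57 mm

Part | A | x̄ᵢ | ȳᵢ | A·x̄ᵢ | A·ȳᵢ
rectangular portion | 8525.00 | 77.50 | 27.50 | 660687.50 | 234437.50
triangular portion | 962.50 | 166.67 | 18.33 | 160416.67 | 17645.83
Σ | 9487.50 |  |  | 821104.17 | 252083.33
x̄ = 821104.17 / 9487.50 = 86.55 mm
ȳ = 252083.33 / 9487.50 = 26.57 mm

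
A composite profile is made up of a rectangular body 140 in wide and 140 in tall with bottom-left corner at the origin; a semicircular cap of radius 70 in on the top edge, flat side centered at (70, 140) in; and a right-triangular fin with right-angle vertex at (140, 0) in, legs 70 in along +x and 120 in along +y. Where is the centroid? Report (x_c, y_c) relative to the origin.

rectangular body: A = 140 × 140 = 19600.00, centroid at (70.00, 70.00).
semicircular top: A = ½π·70² = 7696.90, centroid at (70.00, 169.71).
triangular fin: A = ½·70·120 = 4200.00, centroid at (163.33, 40.00).
ΣA = 31496.90 in², ΣAx_c = 2596783.14 in³, ΣAy_c = 2846232.95 in³.
x_c = 2596783.14/31496.90 = 82.45 in; y_c = 2846232.95/31496.90 = 90.37 in.

x_c = 82.45 in, y_c = 90.37 in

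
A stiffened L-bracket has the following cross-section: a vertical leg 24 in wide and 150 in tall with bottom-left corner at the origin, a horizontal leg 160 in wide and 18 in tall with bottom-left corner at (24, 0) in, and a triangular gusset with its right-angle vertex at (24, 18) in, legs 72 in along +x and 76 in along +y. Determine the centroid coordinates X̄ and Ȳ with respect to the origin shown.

vertical leg: A = 24 × 150 = 3600.00, centroid at (12.00, 75.00).
horizontal leg: A = 160 × 18 = 2880.00, centroid at (104.00, 9.00).
gusset: A = ½·72·76 = 2736.00, centroid at (48.00, 43.33).
ΣA = 9216.00 in²
ΣAX̄ = (3600.00)(12.00) + (2880.00)(104.00) + (2736.00)(48.00) = 474048.00 in³
ΣAȲ = (3600.00)(75.00) + (2880.00)(9.00) + (2736.00)(43.33) = 414480.00 in³
X̄ = 474048.00 / 9216.00 = 51.44 in
Ȳ = 414480.00 / 9216.00 = 44.97 in

X̄ = 51.44 in, Ȳ = 44.97 in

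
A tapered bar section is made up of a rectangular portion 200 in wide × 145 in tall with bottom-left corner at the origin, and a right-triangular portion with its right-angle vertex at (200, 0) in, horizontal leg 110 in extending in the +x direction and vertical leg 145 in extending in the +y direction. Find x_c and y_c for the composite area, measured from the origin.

rectangular portion: A = 200 × 145 = 29000.00, centroid at (100.00, 72.50).
triangular portion: A = ½·110·145 = 7975.00, centroid at (236.67, 48.33).
ΣA = 36975.00 in², ΣAx_c = 4787416.67 in³, ΣAy_c = 2487958.33 in³.
x_c = 4787416.67/36975.00 = 129.48 in; y_c = 2487958.33/36975.00 = 67.29 in.

x_c = 129.48 in, y_c = 67.29 in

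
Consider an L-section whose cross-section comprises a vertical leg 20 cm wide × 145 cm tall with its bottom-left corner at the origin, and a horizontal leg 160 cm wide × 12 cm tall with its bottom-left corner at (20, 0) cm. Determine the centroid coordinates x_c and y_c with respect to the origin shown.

x_c = 45.85 cm, y_c = 46.01 cm

vertical leg: A = 20 × 145 = 2900.00, centroid at (10.00, 72.50).
horizontal leg: A = 160 × 12 = 1920.00, centroid at (100.00, 6.00).
ΣA = 4820.00 cm², ΣAx_c = 221000.00 cm³, ΣAy_c = 221770.00 cm³.
x_c = 221000.00/4820.00 = 45.85 cm; y_c = 221770.00/4820.00 = 46.01 cm.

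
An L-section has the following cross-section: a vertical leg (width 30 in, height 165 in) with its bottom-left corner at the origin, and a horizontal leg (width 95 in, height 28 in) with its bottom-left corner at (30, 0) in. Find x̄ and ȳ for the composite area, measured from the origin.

vertical leg: A = 30 × 165 = 4950.00, centroid at (15.00, 82.50).
horizontal leg: A = 95 × 28 = 2660.00, centroid at (77.50, 14.00).
ΣA = 7610.00 in²
ΣAx̄ = (4950.00)(15.00) + (2660.00)(77.50) = 280400.00 in³
ΣAȳ = (4950.00)(82.50) + (2660.00)(14.00) = 445615.00 in³
x̄ = 280400.00 / 7610.00 = 36.85 in
ȳ = 445615.00 / 7610.00 = 58.56 in

x̄ = 36.85 in, ȳ = 58.56 in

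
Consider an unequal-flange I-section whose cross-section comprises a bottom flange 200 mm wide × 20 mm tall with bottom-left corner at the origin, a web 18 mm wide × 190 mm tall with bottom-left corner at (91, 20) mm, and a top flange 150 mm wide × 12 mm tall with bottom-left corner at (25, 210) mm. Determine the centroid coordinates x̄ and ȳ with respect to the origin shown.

bottom flange: A = 200 × 20 = 4000.00, centroid at (100.00, 10.00).
web: A = 18 × 190 = 3420.00, centroid at (100.00, 115.00).
top flange: A = 150 × 12 = 1800.00, centroid at (100.00, 216.00).
ΣA = 9220.00 mm², ΣAx̄ = 922000.00 mm³, ΣAȳ = 822100.00 mm³.
x̄ = 922000.00/9220.00 = 100.00 mm; ȳ = 822100.00/9220.00 = 89.16 mm.

x̄ = 100.00 mm, ȳ = 89.16 mm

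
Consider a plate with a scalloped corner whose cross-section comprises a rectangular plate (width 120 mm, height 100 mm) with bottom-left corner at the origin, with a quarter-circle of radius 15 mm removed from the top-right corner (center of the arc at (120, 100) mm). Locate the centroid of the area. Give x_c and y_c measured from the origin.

x_c = 59.20 mm, y_c = 49.35 mm

Part | A | x̄ᵢ | ȳᵢ | A·x̄ᵢ | A·ȳᵢ
plate | 12000.00 | 60.00 | 50.00 | 720000.00 | 600000.00
removed quarter-circle | -176.71 | 113.63 | 93.63 | -20080.75 | -16546.46
Σ | 11823.29 |  |  | 699919.25 | 583453.54
x_c = 699919.25 / 11823.29 = 59.20 mm
y_c = 583453.54 / 11823.29 = 49.35 mm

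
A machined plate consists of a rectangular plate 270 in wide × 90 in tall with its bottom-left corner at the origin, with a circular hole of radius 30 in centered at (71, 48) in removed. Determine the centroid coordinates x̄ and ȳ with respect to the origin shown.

plate: A = 270 × 90 = 24300.00, centroid at (135.00, 45.00).
hole: A = −π·30² = -2827.43, centroid at (71.00, 48.00).
ΣA = 21472.57 in², ΣAx̄ = 3079752.23 in³, ΣAȳ = 957783.20 in³.
x̄ = 3079752.23/21472.57 = 143.43 in; ȳ = 957783.20/21472.57 = 44.60 in.

x̄ = 143.43 in, ȳ = 44.60 in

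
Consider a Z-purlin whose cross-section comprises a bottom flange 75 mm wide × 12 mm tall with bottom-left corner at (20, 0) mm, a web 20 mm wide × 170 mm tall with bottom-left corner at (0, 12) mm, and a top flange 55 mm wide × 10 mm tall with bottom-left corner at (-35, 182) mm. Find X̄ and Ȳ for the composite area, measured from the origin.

X̄ = 16.83 mm, Ȳ = 90.32 mm

bottom flange: A = 75 × 12 = 900.00, centroid at (57.50, 6.00).
web: A = 20 × 170 = 3400.00, centroid at (10.00, 97.00).
top flange: A = 55 × 10 = 550.00, centroid at (-7.50, 187.00).
ΣA = 4850.00 mm²
ΣAX̄ = (900.00)(57.50) + (3400.00)(10.00) + (550.00)(-7.50) = 81625.00 mm³
ΣAȲ = (900.00)(6.00) + (3400.00)(97.00) + (550.00)(187.00) = 438050.00 mm³
X̄ = 81625.00 / 4850.00 = 16.83 mm
Ȳ = 438050.00 / 4850.00 = 90.32 mm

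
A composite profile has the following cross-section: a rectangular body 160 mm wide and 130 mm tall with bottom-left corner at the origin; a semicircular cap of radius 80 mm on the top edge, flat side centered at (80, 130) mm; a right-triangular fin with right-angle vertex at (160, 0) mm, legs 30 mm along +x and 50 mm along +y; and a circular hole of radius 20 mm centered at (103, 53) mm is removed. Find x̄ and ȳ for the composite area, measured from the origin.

rectangular body: A = 160 × 130 = 20800.00, centroid at (80.00, 65.00).
semicircular top: A = ½π·80² = 10053.10, centroid at (80.00, 163.95).
triangular fin: A = ½·30·50 = 750.00, centroid at (170.00, 16.67).
hole: A = −π·20² = -1256.64, centroid at (103.00, 53.00).
ΣA = 30346.46 mm², ΣAx̄ = 2466314.10 mm³, ΣAȳ = 2946134.11 mm³.
x̄ = 2466314.10/30346.46 = 81.27 mm; ȳ = 2946134.11/30346.46 = 97.08 mm.

x̄ = 81.27 mm, ȳ = 97.08 mm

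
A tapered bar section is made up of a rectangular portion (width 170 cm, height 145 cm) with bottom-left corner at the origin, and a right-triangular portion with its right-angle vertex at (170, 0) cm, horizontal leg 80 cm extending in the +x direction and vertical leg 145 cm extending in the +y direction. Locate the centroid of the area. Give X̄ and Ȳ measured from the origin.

Part | A | x̄ᵢ | ȳᵢ | A·x̄ᵢ | A·ȳᵢ
rectangular portion | 24650.00 | 85.00 | 72.50 | 2095250.00 | 1787125.00
triangular portion | 5800.00 | 196.67 | 48.33 | 1140666.67 | 280333.33
Σ | 30450.00 |  |  | 3235916.67 | 2067458.33
X̄ = 3235916.67 / 30450.00 = 106.27 cm
Ȳ = 2067458.33 / 30450.00 = 67.90 cm

X̄ = 106.27 cm, Ȳ = 67.90 cm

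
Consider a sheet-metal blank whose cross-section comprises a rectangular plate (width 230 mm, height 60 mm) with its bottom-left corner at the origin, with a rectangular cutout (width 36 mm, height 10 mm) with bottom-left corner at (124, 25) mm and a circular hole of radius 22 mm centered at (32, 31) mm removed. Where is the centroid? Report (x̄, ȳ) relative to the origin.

x̄ = 124.77 mm, ȳ = 29.87 mm

plate: A = 230 × 60 = 13800.00, centroid at (115.00, 30.00).
hole 1: A = −(36 × 10) = -360.00, centroid at (142.00, 30.00).
hole 2: A = −π·22² = -1520.53, centroid at (32.00, 31.00).
ΣA = 11919.47 mm²
ΣAx̄ = (13800.00)(115.00) + (-360.00)(142.00) + (-1520.53)(32.00) = 1487223.01 mm³
ΣAȳ = (13800.00)(30.00) + (-360.00)(30.00) + (-1520.53)(31.00) = 356063.54 mm³
x̄ = 1487223.01 / 11919.47 = 124.77 mm
ȳ = 356063.54 / 11919.47 = 29.87 mm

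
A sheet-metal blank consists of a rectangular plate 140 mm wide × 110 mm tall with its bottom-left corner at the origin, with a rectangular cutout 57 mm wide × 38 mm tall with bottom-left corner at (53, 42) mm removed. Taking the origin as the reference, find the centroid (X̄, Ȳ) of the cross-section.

X̄ = 68.12 mm, Ȳ = 54.02 mm

plate: A = 140 × 110 = 15400.00, centroid at (70.00, 55.00).
hole: A = −(57 × 38) = -2166.00, centroid at (81.50, 61.00).
ΣA = 13234.00 mm², ΣAX̄ = 901471.00 mm³, ΣAȲ = 714874.00 mm³.
X̄ = 901471.00/13234.00 = 68.12 mm; Ȳ = 714874.00/13234.00 = 54.02 mm.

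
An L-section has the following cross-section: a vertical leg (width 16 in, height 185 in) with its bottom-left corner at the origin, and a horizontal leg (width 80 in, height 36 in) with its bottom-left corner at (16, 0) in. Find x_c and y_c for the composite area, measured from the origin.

x_c = 31.67 in, y_c = 55.76 in

Part | A | x̄ᵢ | ȳᵢ | A·x̄ᵢ | A·ȳᵢ
vertical leg | 2960.00 | 8.00 | 92.50 | 23680.00 | 273800.00
horizontal leg | 2880.00 | 56.00 | 18.00 | 161280.00 | 51840.00
Σ | 5840.00 |  |  | 184960.00 | 325640.00
x_c = 184960.00 / 5840.00 = 31.67 in
y_c = 325640.00 / 5840.00 = 55.76 in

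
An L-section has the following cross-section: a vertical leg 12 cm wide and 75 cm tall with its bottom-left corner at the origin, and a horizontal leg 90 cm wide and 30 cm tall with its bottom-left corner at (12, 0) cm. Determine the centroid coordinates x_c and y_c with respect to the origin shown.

x_c = 44.25 cm, y_c = 20.62 cm

Part | A | x̄ᵢ | ȳᵢ | A·x̄ᵢ | A·ȳᵢ
vertical leg | 900.00 | 6.00 | 37.50 | 5400.00 | 33750.00
horizontal leg | 2700.00 | 57.00 | 15.00 | 153900.00 | 40500.00
Σ | 3600.00 |  |  | 159300.00 | 74250.00
x_c = 159300.00 / 3600.00 = 44.25 cm
y_c = 74250.00 / 3600.00 = 20.62 cm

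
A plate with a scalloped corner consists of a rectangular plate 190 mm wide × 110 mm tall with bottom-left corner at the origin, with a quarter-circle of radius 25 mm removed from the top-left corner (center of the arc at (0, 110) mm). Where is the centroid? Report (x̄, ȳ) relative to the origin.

plate: A = 190 × 110 = 20900.00, centroid at (95.00, 55.00).
removed quarter-circle: A = −¼π·25² = -490.87, centroid at (10.61, 99.39).
ΣA = 20409.13 mm², ΣAx̄ = 1980291.67 mm³, ΣAȳ = 1100712.21 mm³.
x̄ = 1980291.67/20409.13 = 97.03 mm; ȳ = 1100712.21/20409.13 = 53.93 mm.

x̄ = 97.03 mm, ȳ = 53.93 mm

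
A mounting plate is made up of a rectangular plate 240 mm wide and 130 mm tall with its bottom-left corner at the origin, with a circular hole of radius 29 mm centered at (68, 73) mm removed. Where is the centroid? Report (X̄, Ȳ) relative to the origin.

X̄ = 124.81 mm, Ȳ = 64.26 mm

Part | A | x̄ᵢ | ȳᵢ | A·x̄ᵢ | A·ȳᵢ
plate | 31200.00 | 120.00 | 65.00 | 3744000.00 | 2028000.00
hole | -2642.08 | 68.00 | 73.00 | -179661.40 | -192871.80
Σ | 28557.92 |  |  | 3564338.60 | 1835128.20
X̄ = 3564338.60 / 28557.92 = 124.81 mm
Ȳ = 1835128.20 / 28557.92 = 64.26 mm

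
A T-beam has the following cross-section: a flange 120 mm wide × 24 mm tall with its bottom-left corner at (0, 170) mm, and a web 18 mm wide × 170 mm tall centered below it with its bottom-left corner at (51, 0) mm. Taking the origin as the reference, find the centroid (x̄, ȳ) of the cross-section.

Part | A | x̄ᵢ | ȳᵢ | A·x̄ᵢ | A·ȳᵢ
web | 3060.00 | 60.00 | 85.00 | 183600.00 | 260100.00
flange | 2880.00 | 60.00 | 182.00 | 172800.00 | 524160.00
Σ | 5940.00 |  |  | 356400.00 | 784260.00
x̄ = 356400.00 / 5940.00 = 60.00 mm
ȳ = 784260.00 / 5940.00 = 132.03 mm

x̄ = 60.00 mm, ȳ = 132.03 mm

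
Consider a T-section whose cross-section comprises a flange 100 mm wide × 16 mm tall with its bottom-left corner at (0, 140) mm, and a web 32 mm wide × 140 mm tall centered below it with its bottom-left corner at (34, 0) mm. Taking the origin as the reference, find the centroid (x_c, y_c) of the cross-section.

web: A = 32 × 140 = 4480.00, centroid at (50.00, 70.00).
flange: A = 100 × 16 = 1600.00, centroid at (50.00, 148.00).
ΣA = 6080.00 mm²
ΣAx_c = (4480.00)(50.00) + (1600.00)(50.00) = 304000.00 mm³
ΣAy_c = (4480.00)(70.00) + (1600.00)(148.00) = 550400.00 mm³
x_c = 304000.00 / 6080.00 = 50.00 mm
y_c = 550400.00 / 6080.00 = 90.53 mm

x_c = 50.00 mm, y_c = 90.53 mm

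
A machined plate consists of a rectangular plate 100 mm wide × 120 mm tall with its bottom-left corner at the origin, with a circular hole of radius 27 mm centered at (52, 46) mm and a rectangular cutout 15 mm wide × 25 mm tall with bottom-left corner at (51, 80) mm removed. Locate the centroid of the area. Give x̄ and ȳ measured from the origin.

x̄ = 49.17 mm, ȳ = 62.13 mm

plate: A = 100 × 120 = 12000.00, centroid at (50.00, 60.00).
hole 1: A = −π·27² = -2290.22, centroid at (52.00, 46.00).
hole 2: A = −(15 × 25) = -375.00, centroid at (58.50, 92.50).
ΣA = 9334.78 mm², ΣAx̄ = 458971.01 mm³, ΣAȳ = 579962.33 mm³.
x̄ = 458971.01/9334.78 = 49.17 mm; ȳ = 579962.33/9334.78 = 62.13 mm.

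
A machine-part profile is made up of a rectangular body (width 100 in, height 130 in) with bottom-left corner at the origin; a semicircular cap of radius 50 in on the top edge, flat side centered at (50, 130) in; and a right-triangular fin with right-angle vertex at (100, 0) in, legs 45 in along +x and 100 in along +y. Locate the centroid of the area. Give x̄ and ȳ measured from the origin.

rectangular body: A = 100 × 130 = 13000.00, centroid at (50.00, 65.00).
semicircular top: A = ½π·50² = 3926.99, centroid at (50.00, 151.22).
triangular fin: A = ½·45·100 = 2250.00, centroid at (115.00, 33.33).
ΣA = 19176.99 in², ΣAx̄ = 1105099.54 in³, ΣAȳ = 1513842.14 in³.
x̄ = 1105099.54/19176.99 = 57.63 in; ȳ = 1513842.14/19176.99 = 78.94 in.

x̄ = 57.63 in, ȳ = 78.94 in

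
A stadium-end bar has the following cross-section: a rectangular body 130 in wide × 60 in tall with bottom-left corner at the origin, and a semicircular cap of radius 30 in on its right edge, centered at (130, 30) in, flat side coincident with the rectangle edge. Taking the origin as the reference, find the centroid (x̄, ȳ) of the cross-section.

x̄ = 76.93 in, ȳ = 30.00 in

rectangular body: A = 130 × 60 = 7800.00, centroid at (65.00, 30.00).
semicircular end: A = ½π·30² = 1413.72, centroid at (142.73, 30.00).
ΣA = 9213.72 in²
ΣAx̄ = (7800.00)(65.00) + (1413.72)(142.73) = 708783.17 in³
ΣAȳ = (7800.00)(30.00) + (1413.72)(30.00) = 276411.50 in³
x̄ = 708783.17 / 9213.72 = 76.93 in
ȳ = 276411.50 / 9213.72 = 30.00 in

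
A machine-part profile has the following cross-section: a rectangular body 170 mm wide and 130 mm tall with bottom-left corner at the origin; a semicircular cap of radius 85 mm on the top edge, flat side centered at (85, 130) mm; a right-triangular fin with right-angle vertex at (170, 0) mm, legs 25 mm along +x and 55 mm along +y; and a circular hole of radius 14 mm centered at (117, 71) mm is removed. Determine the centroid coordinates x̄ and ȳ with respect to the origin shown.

rectangular body: A = 170 × 130 = 22100.00, centroid at (85.00, 65.00).
semicircular top: A = ½π·85² = 11349.00, centroid at (85.00, 166.08).
triangular fin: A = ½·25·55 = 687.50, centroid at (178.33, 18.33).
hole: A = −π·14² = -615.75, centroid at (117.00, 71.00).
ΣA = 33520.75 mm²
ΣAx̄ = (22100.00)(85.00) + (11349.00)(85.00) + (687.50)(178.33) + (-615.75)(117.00) = 2893726.46 mm³
ΣAȳ = (22100.00)(65.00) + (11349.00)(166.08) + (687.50)(18.33) + (-615.75)(71.00) = 3290172.88 mm³
x̄ = 2893726.46 / 33520.75 = 86.33 mm
ȳ = 3290172.88 / 33520.75 = 98.15 mm

x̄ = 86.33 mm, ȳ = 98.15 mm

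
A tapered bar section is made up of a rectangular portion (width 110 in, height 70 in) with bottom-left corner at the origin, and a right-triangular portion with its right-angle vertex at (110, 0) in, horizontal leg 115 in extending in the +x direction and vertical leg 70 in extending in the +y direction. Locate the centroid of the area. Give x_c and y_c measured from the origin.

x_c = 87.04 in, y_c = 31.00 in

rectangular portion: A = 110 × 70 = 7700.00, centroid at (55.00, 35.00).
triangular portion: A = ½·115·70 = 4025.00, centroid at (148.33, 23.33).
ΣA = 11725.00 in²
ΣAx_c = (7700.00)(55.00) + (4025.00)(148.33) = 1020541.67 in³
ΣAy_c = (7700.00)(35.00) + (4025.00)(23.33) = 363416.67 in³
x_c = 1020541.67 / 11725.00 = 87.04 in
y_c = 363416.67 / 11725.00 = 31.00 in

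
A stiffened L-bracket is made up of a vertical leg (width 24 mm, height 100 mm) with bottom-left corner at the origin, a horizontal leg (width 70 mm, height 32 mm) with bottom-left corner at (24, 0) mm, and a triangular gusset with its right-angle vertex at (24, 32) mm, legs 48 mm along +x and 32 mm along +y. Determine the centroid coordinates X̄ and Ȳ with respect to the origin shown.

Part | A | x̄ᵢ | ȳᵢ | A·x̄ᵢ | A·ȳᵢ
vertical leg | 2400.00 | 12.00 | 50.00 | 28800.00 | 120000.00
horizontal leg | 2240.00 | 59.00 | 16.00 | 132160.00 | 35840.00
gusset | 768.00 | 40.00 | 42.67 | 30720.00 | 32768.00
Σ | 5408.00 |  |  | 191680.00 | 188608.00
X̄ = 191680.00 / 5408.00 = 35.44 mm
Ȳ = 188608.00 / 5408.00 = 34.88 mm

X̄ = 35.44 mm, Ȳ = 34.88 mm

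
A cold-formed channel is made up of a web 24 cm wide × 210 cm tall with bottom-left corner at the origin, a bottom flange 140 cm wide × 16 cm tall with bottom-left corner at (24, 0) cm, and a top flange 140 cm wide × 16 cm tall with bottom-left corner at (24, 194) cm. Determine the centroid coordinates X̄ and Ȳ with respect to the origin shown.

X̄ = 50.59 cm, Ȳ = 105.00 cm

web: A = 24 × 210 = 5040.00, centroid at (12.00, 105.00).
bottom flange: A = 140 × 16 = 2240.00, centroid at (94.00, 8.00).
top flange: A = 140 × 16 = 2240.00, centroid at (94.00, 202.00).
ΣA = 9520.00 cm², ΣAX̄ = 481600.00 cm³, ΣAȲ = 999600.00 cm³.
X̄ = 481600.00/9520.00 = 50.59 cm; Ȳ = 999600.00/9520.00 = 105.00 cm.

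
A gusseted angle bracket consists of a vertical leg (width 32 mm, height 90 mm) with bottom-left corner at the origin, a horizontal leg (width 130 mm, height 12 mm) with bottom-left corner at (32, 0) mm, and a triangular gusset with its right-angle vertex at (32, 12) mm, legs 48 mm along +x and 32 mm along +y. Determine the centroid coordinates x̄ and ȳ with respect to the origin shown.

vertical leg: A = 32 × 90 = 2880.00, centroid at (16.00, 45.00).
horizontal leg: A = 130 × 12 = 1560.00, centroid at (97.00, 6.00).
gusset: A = ½·48·32 = 768.00, centroid at (48.00, 22.67).
ΣA = 5208.00 mm², ΣAx̄ = 234264.00 mm³, ΣAȳ = 156368.00 mm³.
x̄ = 234264.00/5208.00 = 44.98 mm; ȳ = 156368.00/5208.00 = 30.02 mm.

x̄ = 44.98 mm, ȳ = 30.02 mm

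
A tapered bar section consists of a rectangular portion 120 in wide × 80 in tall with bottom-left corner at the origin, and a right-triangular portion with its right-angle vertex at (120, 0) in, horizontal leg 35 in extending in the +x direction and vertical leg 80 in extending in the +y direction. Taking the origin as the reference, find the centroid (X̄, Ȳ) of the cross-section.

X̄ = 69.12 in, Ȳ = 38.30 in

Part | A | x̄ᵢ | ȳᵢ | A·x̄ᵢ | A·ȳᵢ
rectangular portion | 9600.00 | 60.00 | 40.00 | 576000.00 | 384000.00
triangular portion | 1400.00 | 131.67 | 26.67 | 184333.33 | 37333.33
Σ | 11000.00 |  |  | 760333.33 | 421333.33
X̄ = 760333.33 / 11000.00 = 69.12 in
Ȳ = 421333.33 / 11000.00 = 38.30 in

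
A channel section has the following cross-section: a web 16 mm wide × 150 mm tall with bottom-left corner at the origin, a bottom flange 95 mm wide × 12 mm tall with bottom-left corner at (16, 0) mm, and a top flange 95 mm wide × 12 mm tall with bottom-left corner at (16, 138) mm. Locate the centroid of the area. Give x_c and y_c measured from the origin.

x_c = 35.04 mm, y_c = 75.00 mm

web: A = 16 × 150 = 2400.00, centroid at (8.00, 75.00).
bottom flange: A = 95 × 12 = 1140.00, centroid at (63.50, 6.00).
top flange: A = 95 × 12 = 1140.00, centroid at (63.50, 144.00).
ΣA = 4680.00 mm², ΣAx_c = 163980.00 mm³, ΣAy_c = 351000.00 mm³.
x_c = 163980.00/4680.00 = 35.04 mm; y_c = 351000.00/4680.00 = 75.00 mm.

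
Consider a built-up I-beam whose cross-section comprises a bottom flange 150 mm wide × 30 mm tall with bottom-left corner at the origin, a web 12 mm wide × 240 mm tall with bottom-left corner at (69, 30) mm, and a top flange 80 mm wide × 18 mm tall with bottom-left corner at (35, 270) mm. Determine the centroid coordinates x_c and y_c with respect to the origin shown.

x_c = 75.00 mm, y_c = 102.18 mm

bottom flange: A = 150 × 30 = 4500.00, centroid at (75.00, 15.00).
web: A = 12 × 240 = 2880.00, centroid at (75.00, 150.00).
top flange: A = 80 × 18 = 1440.00, centroid at (75.00, 279.00).
ΣA = 8820.00 mm²
ΣAx_c = (4500.00)(75.00) + (2880.00)(75.00) + (1440.00)(75.00) = 661500.00 mm³
ΣAy_c = (4500.00)(15.00) + (2880.00)(150.00) + (1440.00)(279.00) = 901260.00 mm³
x_c = 661500.00 / 8820.00 = 75.00 mm
y_c = 901260.00 / 8820.00 = 102.18 mm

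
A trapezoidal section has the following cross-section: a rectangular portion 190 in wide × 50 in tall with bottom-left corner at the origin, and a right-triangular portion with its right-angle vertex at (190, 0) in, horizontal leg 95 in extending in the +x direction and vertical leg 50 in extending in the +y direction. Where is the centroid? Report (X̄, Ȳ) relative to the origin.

X̄ = 120.33 in, Ȳ = 23.33 in

rectangular portion: A = 190 × 50 = 9500.00, centroid at (95.00, 25.00).
triangular portion: A = ½·95·50 = 2375.00, centroid at (221.67, 16.67).
ΣA = 11875.00 in²
ΣAX̄ = (9500.00)(95.00) + (2375.00)(221.67) = 1428958.33 in³
ΣAȲ = (9500.00)(25.00) + (2375.00)(16.67) = 277083.33 in³
X̄ = 1428958.33 / 11875.00 = 120.33 in
Ȳ = 277083.33 / 11875.00 = 23.33 in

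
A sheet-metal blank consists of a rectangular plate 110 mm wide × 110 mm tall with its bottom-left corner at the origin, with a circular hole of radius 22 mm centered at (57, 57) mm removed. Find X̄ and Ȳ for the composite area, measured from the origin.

X̄ = 54.71 mm, Ȳ = 54.71 mm

plate: A = 110 × 110 = 12100.00, centroid at (55.00, 55.00).
hole: A = −π·22² = -1520.53, centroid at (57.00, 57.00).
ΣA = 10579.47 mm²
ΣAX̄ = (12100.00)(55.00) + (-1520.53)(57.00) = 578829.74 mm³
ΣAȲ = (12100.00)(55.00) + (-1520.53)(57.00) = 578829.74 mm³
X̄ = 578829.74 / 10579.47 = 54.71 mm
Ȳ = 578829.74 / 10579.47 = 54.71 mm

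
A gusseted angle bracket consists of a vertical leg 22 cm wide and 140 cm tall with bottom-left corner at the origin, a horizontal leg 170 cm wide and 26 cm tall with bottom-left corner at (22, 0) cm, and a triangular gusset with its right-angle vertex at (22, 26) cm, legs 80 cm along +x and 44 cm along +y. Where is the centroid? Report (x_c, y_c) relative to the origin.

x_c = 63.98 cm, y_c = 37.22 cm

vertical leg: A = 22 × 140 = 3080.00, centroid at (11.00, 70.00).
horizontal leg: A = 170 × 26 = 4420.00, centroid at (107.00, 13.00).
gusset: A = ½·80·44 = 1760.00, centroid at (48.67, 40.67).
ΣA = 9260.00 cm², ΣAx_c = 592473.33 cm³, ΣAy_c = 344633.33 cm³.
x_c = 592473.33/9260.00 = 63.98 cm; y_c = 344633.33/9260.00 = 37.22 cm.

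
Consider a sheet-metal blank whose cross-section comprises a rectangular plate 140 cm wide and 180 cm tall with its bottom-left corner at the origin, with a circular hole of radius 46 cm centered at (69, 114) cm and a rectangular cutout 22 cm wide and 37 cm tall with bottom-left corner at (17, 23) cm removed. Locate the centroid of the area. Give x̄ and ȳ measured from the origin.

x̄ = 72.30 cm, ȳ = 83.23 cm

plate: A = 140 × 180 = 25200.00, centroid at (70.00, 90.00).
hole 1: A = −π·46² = -6647.61, centroid at (69.00, 114.00).
hole 2: A = −(22 × 37) = -814.00, centroid at (28.00, 41.50).
ΣA = 17738.39 cm², ΣAx̄ = 1282522.91 cm³, ΣAȳ = 1476391.45 cm³.
x̄ = 1282522.91/17738.39 = 72.30 cm; ȳ = 1476391.45/17738.39 = 83.23 cm.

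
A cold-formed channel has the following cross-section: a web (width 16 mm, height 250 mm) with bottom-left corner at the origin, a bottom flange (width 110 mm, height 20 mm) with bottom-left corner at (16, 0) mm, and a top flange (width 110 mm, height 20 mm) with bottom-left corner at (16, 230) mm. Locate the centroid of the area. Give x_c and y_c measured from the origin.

x_c = 41.00 mm, y_c = 125.00 mm

Part | A | x̄ᵢ | ȳᵢ | A·x̄ᵢ | A·ȳᵢ
web | 4000.00 | 8.00 | 125.00 | 32000.00 | 500000.00
bottom flange | 2200.00 | 71.00 | 10.00 | 156200.00 | 22000.00
top flange | 2200.00 | 71.00 | 240.00 | 156200.00 | 528000.00
Σ | 8400.00 |  |  | 344400.00 | 1050000.00
x_c = 344400.00 / 8400.00 = 41.00 mm
y_c = 1050000.00 / 8400.00 = 125.00 mm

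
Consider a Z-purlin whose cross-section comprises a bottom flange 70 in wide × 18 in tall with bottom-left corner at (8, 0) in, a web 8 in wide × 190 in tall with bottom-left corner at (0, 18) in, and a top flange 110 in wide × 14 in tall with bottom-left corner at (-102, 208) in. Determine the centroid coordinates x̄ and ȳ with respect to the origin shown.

Part | A | x̄ᵢ | ȳᵢ | A·x̄ᵢ | A·ȳᵢ
bottom flange | 1260.00 | 43.00 | 9.00 | 54180.00 | 11340.00
web | 1520.00 | 4.00 | 113.00 | 6080.00 | 171760.00
top flange | 1540.00 | -47.00 | 215.00 | -72380.00 | 331100.00
Σ | 4320.00 |  |  | -12120.00 | 514200.00
x̄ = -12120.00 / 4320.00 = -2.81 in
ȳ = 514200.00 / 4320.00 = 119.03 in

x̄ = -2.81 in, ȳ = 119.03 in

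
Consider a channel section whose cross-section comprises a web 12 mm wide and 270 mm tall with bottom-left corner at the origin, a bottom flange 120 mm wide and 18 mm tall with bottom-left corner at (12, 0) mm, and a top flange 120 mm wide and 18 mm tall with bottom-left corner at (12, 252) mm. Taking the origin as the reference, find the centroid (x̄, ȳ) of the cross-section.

Part | A | x̄ᵢ | ȳᵢ | A·x̄ᵢ | A·ȳᵢ
web | 3240.00 | 6.00 | 135.00 | 19440.00 | 437400.00
bottom flange | 2160.00 | 72.00 | 9.00 | 155520.00 | 19440.00
top flange | 2160.00 | 72.00 | 261.00 | 155520.00 | 563760.00
Σ | 7560.00 |  |  | 330480.00 | 1020600.00
x̄ = 330480.00 / 7560.00 = 43.71 mm
ȳ = 1020600.00 / 7560.00 = 135.00 mm

x̄ = 43.71 mm, ȳ = 135.00 mm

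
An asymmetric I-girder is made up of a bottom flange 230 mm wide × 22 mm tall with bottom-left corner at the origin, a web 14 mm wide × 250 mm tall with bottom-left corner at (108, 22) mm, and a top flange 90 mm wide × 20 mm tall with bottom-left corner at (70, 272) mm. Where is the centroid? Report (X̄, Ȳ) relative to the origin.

X̄ = 115.00 mm, Ȳ = 104.03 mm

Part | A | x̄ᵢ | ȳᵢ | A·x̄ᵢ | A·ȳᵢ
bottom flange | 5060.00 | 115.00 | 11.00 | 581900.00 | 55660.00
web | 3500.00 | 115.00 | 147.00 | 402500.00 | 514500.00
top flange | 1800.00 | 115.00 | 282.00 | 207000.00 | 507600.00
Σ | 10360.00 |  |  | 1191400.00 | 1077760.00
X̄ = 1191400.00 / 10360.00 = 115.00 mm
Ȳ = 1077760.00 / 10360.00 = 104.03 mm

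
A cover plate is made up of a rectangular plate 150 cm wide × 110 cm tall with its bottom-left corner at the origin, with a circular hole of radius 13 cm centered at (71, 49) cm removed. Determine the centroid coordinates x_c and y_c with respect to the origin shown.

plate: A = 150 × 110 = 16500.00, centroid at (75.00, 55.00).
hole: A = −π·13² = -530.93, centroid at (71.00, 49.00).
ΣA = 15969.07 cm², ΣAx_c = 1199804.03 cm³, ΣAy_c = 881484.47 cm³.
x_c = 1199804.03/15969.07 = 75.13 cm; y_c = 881484.47/15969.07 = 55.20 cm.

x_c = 75.13 cm, y_c = 55.20 cm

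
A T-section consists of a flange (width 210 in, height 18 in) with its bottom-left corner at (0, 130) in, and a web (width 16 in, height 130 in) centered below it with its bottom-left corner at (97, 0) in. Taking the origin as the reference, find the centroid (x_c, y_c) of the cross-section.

x_c = 105.00 in, y_c = 112.73 in

Part | A | x̄ᵢ | ȳᵢ | A·x̄ᵢ | A·ȳᵢ
web | 2080.00 | 105.00 | 65.00 | 218400.00 | 135200.00
flange | 3780.00 | 105.00 | 139.00 | 396900.00 | 525420.00
Σ | 5860.00 |  |  | 615300.00 | 660620.00
x_c = 615300.00 / 5860.00 = 105.00 in
y_c = 660620.00 / 5860.00 = 112.73 in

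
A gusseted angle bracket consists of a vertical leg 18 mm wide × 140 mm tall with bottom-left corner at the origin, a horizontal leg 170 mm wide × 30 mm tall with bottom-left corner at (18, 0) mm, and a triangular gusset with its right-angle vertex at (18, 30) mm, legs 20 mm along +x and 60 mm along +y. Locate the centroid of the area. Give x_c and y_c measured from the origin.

vertical leg: A = 18 × 140 = 2520.00, centroid at (9.00, 70.00).
horizontal leg: A = 170 × 30 = 5100.00, centroid at (103.00, 15.00).
gusset: A = ½·20·60 = 600.00, centroid at (24.67, 50.00).
ΣA = 8220.00 mm²
ΣAx_c = (2520.00)(9.00) + (5100.00)(103.00) + (600.00)(24.67) = 562780.00 mm³
ΣAy_c = (2520.00)(70.00) + (5100.00)(15.00) + (600.00)(50.00) = 282900.00 mm³
x_c = 562780.00 / 8220.00 = 68.46 mm
y_c = 282900.00 / 8220.00 = 34.42 mm

x_c = 68.46 mm, y_c = 34.42 mm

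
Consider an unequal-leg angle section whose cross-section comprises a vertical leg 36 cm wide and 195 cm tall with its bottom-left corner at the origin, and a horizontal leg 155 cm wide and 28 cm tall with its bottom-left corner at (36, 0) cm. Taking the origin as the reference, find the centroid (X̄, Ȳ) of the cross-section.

vertical leg: A = 36 × 195 = 7020.00, centroid at (18.00, 97.50).
horizontal leg: A = 155 × 28 = 4340.00, centroid at (113.50, 14.00).
ΣA = 11360.00 cm²
ΣAX̄ = (7020.00)(18.00) + (4340.00)(113.50) = 618950.00 cm³
ΣAȲ = (7020.00)(97.50) + (4340.00)(14.00) = 745210.00 cm³
X̄ = 618950.00 / 11360.00 = 54.49 cm
Ȳ = 745210.00 / 11360.00 = 65.60 cm

X̄ = 54.49 cm, Ȳ = 65.60 cm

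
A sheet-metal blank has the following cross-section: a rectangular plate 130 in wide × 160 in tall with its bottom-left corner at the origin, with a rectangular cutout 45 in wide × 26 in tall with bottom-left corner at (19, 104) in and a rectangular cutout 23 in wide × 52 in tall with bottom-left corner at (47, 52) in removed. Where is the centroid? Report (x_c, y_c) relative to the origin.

plate: A = 130 × 160 = 20800.00, centroid at (65.00, 80.00).
hole 1: A = −(45 × 26) = -1170.00, centroid at (41.50, 117.00).
hole 2: A = −(23 × 52) = -1196.00, centroid at (58.50, 78.00).
ΣA = 18434.00 in², ΣAx_c = 1233479.00 in³, ΣAy_c = 1433822.00 in³.
x_c = 1233479.00/18434.00 = 66.91 in; y_c = 1433822.00/18434.00 = 77.78 in.

x_c = 66.91 in, y_c = 77.78 in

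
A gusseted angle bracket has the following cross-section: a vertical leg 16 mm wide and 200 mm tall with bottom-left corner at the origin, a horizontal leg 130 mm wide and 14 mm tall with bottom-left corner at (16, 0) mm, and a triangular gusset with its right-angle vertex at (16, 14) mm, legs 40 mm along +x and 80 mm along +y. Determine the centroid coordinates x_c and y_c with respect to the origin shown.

vertical leg: A = 16 × 200 = 3200.00, centroid at (8.00, 100.00).
horizontal leg: A = 130 × 14 = 1820.00, centroid at (81.00, 7.00).
gusset: A = ½·40·80 = 1600.00, centroid at (29.33, 40.67).
ΣA = 6620.00 mm²
ΣAx_c = (3200.00)(8.00) + (1820.00)(81.00) + (1600.00)(29.33) = 219953.33 mm³
ΣAy_c = (3200.00)(100.00) + (1820.00)(7.00) + (1600.00)(40.67) = 397806.67 mm³
x_c = 219953.33 / 6620.00 = 33.23 mm
y_c = 397806.67 / 6620.00 = 60.09 mm

x_c = 33.23 mm, y_c = 60.09 mm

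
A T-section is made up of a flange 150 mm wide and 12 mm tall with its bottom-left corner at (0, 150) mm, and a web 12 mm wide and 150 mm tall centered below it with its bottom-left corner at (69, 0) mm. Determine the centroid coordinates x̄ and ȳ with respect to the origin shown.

web: A = 12 × 150 = 1800.00, centroid at (75.00, 75.00).
flange: A = 150 × 12 = 1800.00, centroid at (75.00, 156.00).
ΣA = 3600.00 mm²
ΣAx̄ = (1800.00)(75.00) + (1800.00)(75.00) = 270000.00 mm³
ΣAȳ = (1800.00)(75.00) + (1800.00)(156.00) = 415800.00 mm³
x̄ = 270000.00 / 3600.00 = 75.00 mm
ȳ = 415800.00 / 3600.00 = 115.50 mm

x̄ = 75.00 mm, ȳ = 115.50 mm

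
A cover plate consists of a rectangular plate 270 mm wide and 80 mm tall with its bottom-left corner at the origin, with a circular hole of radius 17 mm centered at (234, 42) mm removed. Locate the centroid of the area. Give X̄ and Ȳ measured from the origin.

plate: A = 270 × 80 = 21600.00, centroid at (135.00, 40.00).
hole: A = −π·17² = -907.92, centroid at (234.00, 42.00).
ΣA = 20692.08 mm²
ΣAX̄ = (21600.00)(135.00) + (-907.92)(234.00) = 2703546.66 mm³
ΣAȲ = (21600.00)(40.00) + (-907.92)(42.00) = 825867.35 mm³
X̄ = 2703546.66 / 20692.08 = 130.66 mm
Ȳ = 825867.35 / 20692.08 = 39.91 mm

X̄ = 130.66 mm, Ȳ = 39.91 mm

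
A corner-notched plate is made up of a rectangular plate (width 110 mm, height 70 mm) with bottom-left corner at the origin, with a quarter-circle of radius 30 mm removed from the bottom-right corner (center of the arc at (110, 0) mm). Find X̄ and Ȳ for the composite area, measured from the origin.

Part | A | x̄ᵢ | ȳᵢ | A·x̄ᵢ | A·ȳᵢ
plate | 7700.00 | 55.00 | 35.00 | 423500.00 | 269500.00
removed quarter-circle | -706.86 | 97.27 | 12.73 | -68754.42 | -9000.00
Σ | 6993.14 |  |  | 354745.58 | 260500.00
X̄ = 354745.58 / 6993.14 = 50.73 mm
Ȳ = 260500.00 / 6993.14 = 37.25 mm

X̄ = 50.73 mm, Ȳ = 37.25 mm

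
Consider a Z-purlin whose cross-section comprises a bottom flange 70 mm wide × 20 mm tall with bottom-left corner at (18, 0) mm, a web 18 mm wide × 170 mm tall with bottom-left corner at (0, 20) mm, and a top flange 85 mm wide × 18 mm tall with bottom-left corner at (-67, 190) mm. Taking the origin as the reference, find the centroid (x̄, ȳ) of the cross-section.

x̄ = 10.73 mm, ȳ = 106.81 mm

bottom flange: A = 70 × 20 = 1400.00, centroid at (53.00, 10.00).
web: A = 18 × 170 = 3060.00, centroid at (9.00, 105.00).
top flange: A = 85 × 18 = 1530.00, centroid at (-24.50, 199.00).
ΣA = 5990.00 mm², ΣAx̄ = 64255.00 mm³, ΣAȳ = 639770.00 mm³.
x̄ = 64255.00/5990.00 = 10.73 mm; ȳ = 639770.00/5990.00 = 106.81 mm.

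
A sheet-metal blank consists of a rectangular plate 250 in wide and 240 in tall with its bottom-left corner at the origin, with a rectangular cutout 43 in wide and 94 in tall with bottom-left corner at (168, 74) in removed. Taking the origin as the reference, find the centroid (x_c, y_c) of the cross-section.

x_c = 120.34 in, y_c = 119.93 in

Part | A | x̄ᵢ | ȳᵢ | A·x̄ᵢ | A·ȳᵢ
plate | 60000.00 | 125.00 | 120.00 | 7500000.00 | 7200000.00
hole | -4042.00 | 189.50 | 121.00 | -765959.00 | -489082.00
Σ | 55958.00 |  |  | 6734041.00 | 6710918.00
x_c = 6734041.00 / 55958.00 = 120.34 in
y_c = 6710918.00 / 55958.00 = 119.93 in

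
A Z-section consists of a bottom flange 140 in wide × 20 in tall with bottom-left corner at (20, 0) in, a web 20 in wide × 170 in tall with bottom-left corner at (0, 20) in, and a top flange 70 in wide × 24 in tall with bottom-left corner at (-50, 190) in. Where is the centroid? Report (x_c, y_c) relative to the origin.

bottom flange: A = 140 × 20 = 2800.00, centroid at (90.00, 10.00).
web: A = 20 × 170 = 3400.00, centroid at (10.00, 105.00).
top flange: A = 70 × 24 = 1680.00, centroid at (-15.00, 202.00).
ΣA = 7880.00 in², ΣAx_c = 260800.00 in³, ΣAy_c = 724360.00 in³.
x_c = 260800.00/7880.00 = 33.10 in; y_c = 724360.00/7880.00 = 91.92 in.

x_c = 33.10 in, y_c = 91.92 in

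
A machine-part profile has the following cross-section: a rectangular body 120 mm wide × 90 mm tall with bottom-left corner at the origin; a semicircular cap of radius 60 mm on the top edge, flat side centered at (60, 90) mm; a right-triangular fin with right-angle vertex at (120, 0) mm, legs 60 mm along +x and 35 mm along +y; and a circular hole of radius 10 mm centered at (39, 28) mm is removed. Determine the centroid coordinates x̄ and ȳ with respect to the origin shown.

rectangular body: A = 120 × 90 = 10800.00, centroid at (60.00, 45.00).
semicircular top: A = ½π·60² = 5654.87, centroid at (60.00, 115.46).
triangular fin: A = ½·60·35 = 1050.00, centroid at (140.00, 11.67).
hole: A = −π·10² = -314.16, centroid at (39.00, 28.00).
ΣA = 17190.71 mm², ΣAx̄ = 1122039.80 mm³, ΣAȳ = 1142391.55 mm³.
x̄ = 1122039.80/17190.71 = 65.27 mm; ȳ = 1142391.55/17190.71 = 66.45 mm.

x̄ = 65.27 mm, ȳ = 66.45 mm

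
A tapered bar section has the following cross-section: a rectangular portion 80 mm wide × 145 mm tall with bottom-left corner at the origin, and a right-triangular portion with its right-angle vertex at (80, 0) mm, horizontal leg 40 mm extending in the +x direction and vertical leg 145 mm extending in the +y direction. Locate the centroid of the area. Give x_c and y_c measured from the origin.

x_c = 50.67 mm, y_c = 67.67 mm

rectangular portion: A = 80 × 145 = 11600.00, centroid at (40.00, 72.50).
triangular portion: A = ½·40·145 = 2900.00, centroid at (93.33, 48.33).
ΣA = 14500.00 mm², ΣAx_c = 734666.67 mm³, ΣAy_c = 981166.67 mm³.
x_c = 734666.67/14500.00 = 50.67 mm; y_c = 981166.67/14500.00 = 67.67 mm.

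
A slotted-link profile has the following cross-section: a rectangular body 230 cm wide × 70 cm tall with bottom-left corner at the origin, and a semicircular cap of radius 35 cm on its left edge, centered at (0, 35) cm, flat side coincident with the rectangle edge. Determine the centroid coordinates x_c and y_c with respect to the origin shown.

rectangular body: A = 230 × 70 = 16100.00, centroid at (115.00, 35.00).
semicircular end: A = ½π·35² = 1924.23, centroid at (-14.85, 35.00).
ΣA = 18024.23 cm², ΣAx_c = 1822916.67 cm³, ΣAy_c = 630847.89 cm³.
x_c = 1822916.67/18024.23 = 101.14 cm; y_c = 630847.89/18024.23 = 35.00 cm.

x_c = 101.14 cm, y_c = 35.00 cm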